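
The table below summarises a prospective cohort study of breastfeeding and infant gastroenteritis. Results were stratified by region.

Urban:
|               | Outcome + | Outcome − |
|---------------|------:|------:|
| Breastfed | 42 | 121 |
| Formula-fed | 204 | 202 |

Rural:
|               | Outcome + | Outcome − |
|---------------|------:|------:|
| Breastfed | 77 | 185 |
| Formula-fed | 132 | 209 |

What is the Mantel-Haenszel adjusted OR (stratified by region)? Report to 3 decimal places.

OR_MH = Σ(aᵢdᵢ/nᵢ) / Σ(bᵢcᵢ/nᵢ), where nᵢ is the stratum total.
Stratum 1 (Urban): n = 569; a·d/n = 42·202/569 = 14.9104; b·c/n = 121·204/569 = 43.3814
Stratum 2 (Rural): n = 603; a·d/n = 77·209/603 = 26.6882; b·c/n = 185·132/603 = 40.4975
OR_MH = (14.9104 + 26.6882) / (43.3814 + 40.4975) = 41.5986 / 83.8789 = 0.49594

0.496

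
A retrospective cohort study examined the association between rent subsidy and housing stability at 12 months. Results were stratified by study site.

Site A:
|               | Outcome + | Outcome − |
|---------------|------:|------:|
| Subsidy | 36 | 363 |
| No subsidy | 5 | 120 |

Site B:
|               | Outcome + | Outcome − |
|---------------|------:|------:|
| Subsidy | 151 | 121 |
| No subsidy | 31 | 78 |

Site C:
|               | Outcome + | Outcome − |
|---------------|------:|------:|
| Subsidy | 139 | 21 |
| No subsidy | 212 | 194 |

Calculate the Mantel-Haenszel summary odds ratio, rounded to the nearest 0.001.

OR_MH = Σ(aᵢdᵢ/nᵢ) / Σ(bᵢcᵢ/nᵢ), where nᵢ is the stratum total.
Stratum 1 (Site A): n = 524; a·d/n = 36·120/524 = 8.2443; b·c/n = 363·5/524 = 3.4637
Stratum 2 (Site B): n = 381; a·d/n = 151·78/381 = 30.9134; b·c/n = 121·31/381 = 9.8451
Stratum 3 (Site C): n = 566; a·d/n = 139·194/566 = 47.6431; b·c/n = 21·212/566 = 7.8657
OR_MH = (8.2443 + 30.9134 + 47.6431) / (3.4637 + 9.8451 + 7.8657) = 86.8008 / 21.1746 = 4.09929

4.099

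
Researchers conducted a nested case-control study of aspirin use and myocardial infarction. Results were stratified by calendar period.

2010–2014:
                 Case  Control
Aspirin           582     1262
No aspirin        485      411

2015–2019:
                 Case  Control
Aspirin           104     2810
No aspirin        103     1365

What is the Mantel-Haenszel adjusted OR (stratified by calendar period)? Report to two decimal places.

OR_MH = Σ(aᵢdᵢ/nᵢ) / Σ(bᵢcᵢ/nᵢ), where nᵢ is the stratum total.
Stratum 1 (2010–2014): n = 2740; a·d/n = 582·411/2740 = 87.3000; b·c/n = 1262·485/2740 = 223.3832
Stratum 2 (2015–2019): n = 4382; a·d/n = 104·1365/4382 = 32.3962; b·c/n = 2810·103/4382 = 66.0497
OR_MH = (87.3000 + 32.3962) / (223.3832 + 66.0497) = 119.6962 / 289.4330 = 0.41355

0.41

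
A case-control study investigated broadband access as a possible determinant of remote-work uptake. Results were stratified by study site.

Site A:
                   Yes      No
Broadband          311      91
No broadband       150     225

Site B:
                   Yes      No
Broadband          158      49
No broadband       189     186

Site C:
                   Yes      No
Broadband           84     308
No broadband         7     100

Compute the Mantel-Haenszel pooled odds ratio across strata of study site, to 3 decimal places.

4.164

OR_MH = Σ(aᵢdᵢ/nᵢ) / Σ(bᵢcᵢ/nᵢ), where nᵢ is the stratum total.
Stratum 1 (Site A): n = 777; a·d/n = 311·225/777 = 90.0579; b·c/n = 91·150/777 = 17.5676
Stratum 2 (Site B): n = 582; a·d/n = 158·186/582 = 50.4948; b·c/n = 49·189/582 = 15.9124
Stratum 3 (Site C): n = 499; a·d/n = 84·100/499 = 16.8337; b·c/n = 308·7/499 = 4.3206
OR_MH = (90.0579 + 50.4948 + 16.8337) / (17.5676 + 15.9124 + 4.3206) = 157.3864 / 37.8006 = 4.16360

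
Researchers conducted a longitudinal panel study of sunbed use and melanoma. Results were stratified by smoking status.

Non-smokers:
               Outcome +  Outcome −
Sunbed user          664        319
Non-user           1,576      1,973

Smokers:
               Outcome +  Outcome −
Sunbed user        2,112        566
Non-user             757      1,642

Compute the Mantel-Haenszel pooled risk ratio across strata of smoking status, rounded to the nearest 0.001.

RR_MH = Σ(aᵢ·n₀ᵢ/nᵢ) / Σ(cᵢ·n₁ᵢ/nᵢ), with n₁ᵢ = aᵢ+bᵢ (exposed), n₀ᵢ = cᵢ+dᵢ (unexposed), nᵢ = n₁ᵢ+n₀ᵢ.
Stratum 1 (Non-smokers): n₁ = 983, n₀ = 3549, n = 4532; a·n₀/n = 664·3549/4532 = 519.9771; c·n₁/n = 1576·983/4532 = 341.8376
Stratum 2 (Smokers): n₁ = 2678, n₀ = 2399, n = 5077; a·n₀/n = 2112·2399/5077 = 997.9689; c·n₁/n = 757·2678/5077 = 399.3000
RR_MH = (519.9771 + 997.9689) / (341.8376 + 399.3000) = 1517.9459 / 741.1376 = 2.04813

2.048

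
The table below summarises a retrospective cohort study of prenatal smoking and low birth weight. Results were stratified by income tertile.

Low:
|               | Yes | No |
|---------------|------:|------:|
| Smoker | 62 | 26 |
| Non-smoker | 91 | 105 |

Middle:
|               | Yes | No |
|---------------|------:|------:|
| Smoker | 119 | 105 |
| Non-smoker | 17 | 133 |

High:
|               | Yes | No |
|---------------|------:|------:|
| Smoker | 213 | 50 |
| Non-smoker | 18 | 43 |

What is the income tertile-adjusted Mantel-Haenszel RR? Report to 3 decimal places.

RR_MH = Σ(aᵢ·n₀ᵢ/nᵢ) / Σ(cᵢ·n₁ᵢ/nᵢ), with n₁ᵢ = aᵢ+bᵢ (exposed), n₀ᵢ = cᵢ+dᵢ (unexposed), nᵢ = n₁ᵢ+n₀ᵢ.
Stratum 1 (Low): n₁ = 88, n₀ = 196, n = 284; a·n₀/n = 62·196/284 = 42.7887; c·n₁/n = 91·88/284 = 28.1972
Stratum 2 (Middle): n₁ = 224, n₀ = 150, n = 374; a·n₀/n = 119·150/374 = 47.7273; c·n₁/n = 17·224/374 = 10.1818
Stratum 3 (High): n₁ = 263, n₀ = 61, n = 324; a·n₀/n = 213·61/324 = 40.1019; c·n₁/n = 18·263/324 = 14.6111
RR_MH = (42.7887 + 47.7273 + 40.1019) / (28.1972 + 10.1818 + 14.6111) = 130.6179 / 52.9901 = 2.46495

2.465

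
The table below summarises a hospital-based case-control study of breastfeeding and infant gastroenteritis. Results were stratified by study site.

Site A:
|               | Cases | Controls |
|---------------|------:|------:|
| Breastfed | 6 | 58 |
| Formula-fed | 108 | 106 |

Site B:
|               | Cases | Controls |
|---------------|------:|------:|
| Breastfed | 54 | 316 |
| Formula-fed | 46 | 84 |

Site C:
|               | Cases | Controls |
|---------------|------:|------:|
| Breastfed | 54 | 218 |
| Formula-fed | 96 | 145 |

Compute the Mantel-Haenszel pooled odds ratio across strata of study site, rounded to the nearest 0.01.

0.29

OR_MH = Σ(aᵢdᵢ/nᵢ) / Σ(bᵢcᵢ/nᵢ), where nᵢ is the stratum total.
Stratum 1 (Site A): n = 278; a·d/n = 6·106/278 = 2.2878; b·c/n = 58·108/278 = 22.5324
Stratum 2 (Site B): n = 500; a·d/n = 54·84/500 = 9.0720; b·c/n = 316·46/500 = 29.0720
Stratum 3 (Site C): n = 513; a·d/n = 54·145/513 = 15.2632; b·c/n = 218·96/513 = 40.7953
OR_MH = (2.2878 + 9.0720 + 15.2632) / (22.5324 + 29.0720 + 40.7953) = 26.6229 / 92.3997 = 0.28813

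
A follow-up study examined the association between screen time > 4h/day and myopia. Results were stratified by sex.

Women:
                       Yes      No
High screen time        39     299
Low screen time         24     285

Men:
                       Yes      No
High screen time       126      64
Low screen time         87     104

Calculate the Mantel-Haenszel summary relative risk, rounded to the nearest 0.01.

RR_MH = Σ(aᵢ·n₀ᵢ/nᵢ) / Σ(cᵢ·n₁ᵢ/nᵢ), with n₁ᵢ = aᵢ+bᵢ (exposed), n₀ᵢ = cᵢ+dᵢ (unexposed), nᵢ = n₁ᵢ+n₀ᵢ.
Stratum 1 (Women): n₁ = 338, n₀ = 309, n = 647; a·n₀/n = 39·309/647 = 18.6260; c·n₁/n = 24·338/647 = 12.5379
Stratum 2 (Men): n₁ = 190, n₀ = 191, n = 381; a·n₀/n = 126·191/381 = 63.1654; c·n₁/n = 87·190/381 = 43.3858
RR_MH = (18.6260 + 63.1654) / (12.5379 + 43.3858) = 81.7913 / 55.9237 = 1.46255

1.46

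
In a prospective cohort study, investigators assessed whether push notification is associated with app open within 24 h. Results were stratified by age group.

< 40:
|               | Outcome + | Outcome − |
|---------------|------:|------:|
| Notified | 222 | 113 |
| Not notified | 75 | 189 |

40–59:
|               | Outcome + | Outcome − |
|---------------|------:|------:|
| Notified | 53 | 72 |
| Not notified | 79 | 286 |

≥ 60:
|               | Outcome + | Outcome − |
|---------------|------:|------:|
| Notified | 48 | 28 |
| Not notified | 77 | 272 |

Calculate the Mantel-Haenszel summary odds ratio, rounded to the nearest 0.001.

OR_MH = Σ(aᵢdᵢ/nᵢ) / Σ(bᵢcᵢ/nᵢ), where nᵢ is the stratum total.
Stratum 1 (< 40): n = 599; a·d/n = 222·189/599 = 70.0467; b·c/n = 113·75/599 = 14.1486
Stratum 2 (40–59): n = 490; a·d/n = 53·286/490 = 30.9347; b·c/n = 72·79/490 = 11.6082
Stratum 3 (≥ 60): n = 425; a·d/n = 48·272/425 = 30.7200; b·c/n = 28·77/425 = 5.0729
OR_MH = (70.0467 + 30.9347 + 30.7200) / (14.1486 + 11.6082 + 5.0729) = 131.7014 / 30.8297 = 4.27190

4.272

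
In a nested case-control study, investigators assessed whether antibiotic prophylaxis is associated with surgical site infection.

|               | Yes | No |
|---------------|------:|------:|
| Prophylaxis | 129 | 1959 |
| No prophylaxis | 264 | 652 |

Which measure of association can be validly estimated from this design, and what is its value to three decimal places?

Cells: a = 129, b = 1959, c = 264, d = 652.
This is a nested case-control study: participants were sampled on outcome status, so risks in the source population cannot be estimated directly — relative risk is not valid here. The odds ratio is the appropriate measure.
OR = (a·d)/(b·c) = (129 × 652) / (1959 × 264) = 84108 / 517176 = 0.16263

0.163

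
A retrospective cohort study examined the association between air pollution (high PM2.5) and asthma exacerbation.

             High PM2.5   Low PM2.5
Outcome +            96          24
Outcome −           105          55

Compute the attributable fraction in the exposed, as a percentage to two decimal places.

36.39

Reading the table with exposure as columns: a = 96 (High PM2.5, case), b = 105 (High PM2.5, non-case), c = 24 (Low PM2.5, case), d = 55.
Risk in exposed = 96/201 = 0.47761; risk in unexposed = 24/79 = 0.30380.
RR = 0.47761/0.30380 = 1.57214
AR% = (RR − 1)/RR × 100 = (1.57214 − 1)/1.57214 × 100 = 36.3924%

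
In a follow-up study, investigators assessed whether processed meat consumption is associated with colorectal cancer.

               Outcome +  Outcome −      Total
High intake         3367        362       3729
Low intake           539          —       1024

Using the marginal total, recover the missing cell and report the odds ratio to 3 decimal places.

8.369

The missing cell is in the unexposed row: 1024 − 539 = 485.
So a = 3367, b = 362, c = 539, d = 485.
OR = (a·d)/(b·c) = (3367 × 485) / (362 × 539) = 1632995 / 195118 = 8.36927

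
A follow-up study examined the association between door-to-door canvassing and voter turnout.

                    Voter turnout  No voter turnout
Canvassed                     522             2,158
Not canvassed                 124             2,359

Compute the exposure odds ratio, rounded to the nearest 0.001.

4.602

Cells: a = 522, b = 2158, c = 124, d = 2359.
OR = (a·d)/(b·c) = (522 × 2359) / (2158 × 124) = 1231398 / 267592 = 4.60177
The odds of voter turnout are about 4.60 times as high in the canvassed group.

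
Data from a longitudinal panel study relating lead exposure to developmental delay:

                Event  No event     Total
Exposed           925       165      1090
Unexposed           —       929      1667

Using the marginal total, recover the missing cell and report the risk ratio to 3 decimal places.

1.917

The missing cell is in the unexposed row: 1667 − 929 = 738.
So a = 925, b = 165, c = 738, d = 929.
RR = [a/(a+b)] / [c/(c+d)] = (925/1090) / (738/1667) = 0.84862/0.44271 = 1.91688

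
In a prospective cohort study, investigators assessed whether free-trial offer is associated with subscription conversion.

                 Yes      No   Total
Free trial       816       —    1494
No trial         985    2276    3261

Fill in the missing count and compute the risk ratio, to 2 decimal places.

1.81

The missing cell is in the exposed row: 1494 − 816 = 678.
So a = 816, b = 678, c = 985, d = 2276.
RR = [a/(a+b)] / [c/(c+d)] = (816/1494) / (985/3261) = 0.54618/0.30205 = 1.80823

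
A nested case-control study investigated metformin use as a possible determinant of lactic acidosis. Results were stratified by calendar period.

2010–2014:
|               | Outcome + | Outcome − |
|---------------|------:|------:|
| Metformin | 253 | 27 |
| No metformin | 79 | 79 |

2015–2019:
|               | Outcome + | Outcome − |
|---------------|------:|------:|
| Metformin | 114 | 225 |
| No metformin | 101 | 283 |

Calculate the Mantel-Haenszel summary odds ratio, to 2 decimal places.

OR_MH = Σ(aᵢdᵢ/nᵢ) / Σ(bᵢcᵢ/nᵢ), where nᵢ is the stratum total.
Stratum 1 (2010–2014): n = 438; a·d/n = 253·79/438 = 45.6324; b·c/n = 27·79/438 = 4.8699
Stratum 2 (2015–2019): n = 723; a·d/n = 114·283/723 = 44.6224; b·c/n = 225·101/723 = 31.4315
OR_MH = (45.6324 + 44.6224) / (4.8699 + 31.4315) = 90.2548 / 36.3014 = 2.48626

2.49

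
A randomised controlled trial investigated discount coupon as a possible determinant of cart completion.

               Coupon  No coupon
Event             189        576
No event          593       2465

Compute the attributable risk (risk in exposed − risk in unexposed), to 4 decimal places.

Reading the table with exposure as columns: a = 189 (Coupon, case), b = 593 (Coupon, non-case), c = 576 (No coupon, case), d = 2465.
Risk in exposed = 189/782 = 0.241688; risk in unexposed = 576/3041 = 0.189411.
Risk difference = 0.241688 − 0.189411 = 0.052277

0.0523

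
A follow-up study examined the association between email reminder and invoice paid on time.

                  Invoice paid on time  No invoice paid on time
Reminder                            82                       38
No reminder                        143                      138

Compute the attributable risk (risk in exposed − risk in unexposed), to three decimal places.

0.174

Cells: a = 82, b = 38, c = 143, d = 138.
Risk in exposed = 82/120 = 0.683333; risk in unexposed = 143/281 = 0.508897.
Risk difference = 0.683333 − 0.508897 = 0.174437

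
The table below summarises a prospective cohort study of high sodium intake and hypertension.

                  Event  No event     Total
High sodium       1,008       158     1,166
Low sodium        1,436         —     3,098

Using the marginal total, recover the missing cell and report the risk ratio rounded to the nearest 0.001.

The missing cell is in the unexposed row: 3098 − 1436 = 1662.
So a = 1008, b = 158, c = 1436, d = 1662.
RR = [a/(a+b)] / [c/(c+d)] = (1008/1166) / (1436/3098) = 0.86449/0.46352 = 1.86504

1.865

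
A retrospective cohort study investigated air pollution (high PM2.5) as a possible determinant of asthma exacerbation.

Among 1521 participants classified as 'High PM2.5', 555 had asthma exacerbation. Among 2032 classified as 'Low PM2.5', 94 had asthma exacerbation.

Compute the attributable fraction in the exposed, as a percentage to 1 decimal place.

From the description: a = 555, b = 966, c = 94, d = 1938.
Risk in exposed = 555/1521 = 0.36489; risk in unexposed = 94/2032 = 0.04626.
RR = 0.36489/0.04626 = 7.88787
AR% = (RR − 1)/RR × 100 = (7.88787 − 1)/7.88787 × 100 = 87.3223%

87.3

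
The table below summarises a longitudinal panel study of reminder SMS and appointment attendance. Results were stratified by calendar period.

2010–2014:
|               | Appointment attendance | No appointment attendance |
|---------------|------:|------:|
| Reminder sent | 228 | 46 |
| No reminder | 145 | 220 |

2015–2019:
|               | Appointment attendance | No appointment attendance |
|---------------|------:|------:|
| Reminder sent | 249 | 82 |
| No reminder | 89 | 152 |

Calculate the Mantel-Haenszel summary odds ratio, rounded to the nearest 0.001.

OR_MH = Σ(aᵢdᵢ/nᵢ) / Σ(bᵢcᵢ/nᵢ), where nᵢ is the stratum total.
Stratum 1 (2010–2014): n = 639; a·d/n = 228·220/639 = 78.4977; b·c/n = 46·145/639 = 10.4382
Stratum 2 (2015–2019): n = 572; a·d/n = 249·152/572 = 66.1678; b·c/n = 82·89/572 = 12.7587
OR_MH = (78.4977 + 66.1678) / (10.4382 + 12.7587) = 144.6655 / 23.1969 = 6.23641

6.236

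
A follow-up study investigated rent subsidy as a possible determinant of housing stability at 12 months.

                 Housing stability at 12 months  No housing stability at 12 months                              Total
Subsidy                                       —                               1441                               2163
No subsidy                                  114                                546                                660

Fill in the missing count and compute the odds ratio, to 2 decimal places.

The missing cell is in the exposed row: 2163 − 1441 = 722.
So a = 722, b = 1441, c = 114, d = 546.
OR = (a·d)/(b·c) = (722 × 546) / (1441 × 114) = 394212 / 164274 = 2.39972

2.40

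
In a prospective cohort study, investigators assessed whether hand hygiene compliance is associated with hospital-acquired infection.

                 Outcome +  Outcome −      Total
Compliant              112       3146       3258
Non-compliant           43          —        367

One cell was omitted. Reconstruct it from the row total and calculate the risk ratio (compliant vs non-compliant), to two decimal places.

The missing cell is in the unexposed row: 367 − 43 = 324.
So a = 112, b = 3146, c = 43, d = 324.
RR = [a/(a+b)] / [c/(c+d)] = (112/3258) / (43/367) = 0.03438/0.11717 = 0.29340

0.29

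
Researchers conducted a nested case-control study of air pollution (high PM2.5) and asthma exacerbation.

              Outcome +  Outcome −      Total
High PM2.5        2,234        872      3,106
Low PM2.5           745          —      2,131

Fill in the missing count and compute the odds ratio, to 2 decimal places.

The missing cell is in the unexposed row: 2131 − 745 = 1386.
So a = 2234, b = 872, c = 745, d = 1386.
OR = (a·d)/(b·c) = (2234 × 1386) / (872 × 745) = 3096324 / 649640 = 4.76622

4.77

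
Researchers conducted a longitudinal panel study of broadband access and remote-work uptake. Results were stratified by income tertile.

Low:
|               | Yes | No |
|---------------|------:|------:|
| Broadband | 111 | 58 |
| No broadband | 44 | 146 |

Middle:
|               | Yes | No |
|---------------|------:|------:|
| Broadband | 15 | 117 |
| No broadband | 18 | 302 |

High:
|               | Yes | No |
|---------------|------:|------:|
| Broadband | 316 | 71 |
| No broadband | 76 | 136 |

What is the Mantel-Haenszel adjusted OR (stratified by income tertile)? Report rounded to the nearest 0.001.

OR_MH = Σ(aᵢdᵢ/nᵢ) / Σ(bᵢcᵢ/nᵢ), where nᵢ is the stratum total.
Stratum 1 (Low): n = 359; a·d/n = 111·146/359 = 45.1421; b·c/n = 58·44/359 = 7.1086
Stratum 2 (Middle): n = 452; a·d/n = 15·302/452 = 10.0221; b·c/n = 117·18/452 = 4.6593
Stratum 3 (High): n = 599; a·d/n = 316·136/599 = 71.7462; b·c/n = 71·76/599 = 9.0083
OR_MH = (45.1421 + 10.0221 + 71.7462) / (7.1086 + 4.6593 + 9.0083) = 126.9104 / 20.7763 = 6.10843

6.108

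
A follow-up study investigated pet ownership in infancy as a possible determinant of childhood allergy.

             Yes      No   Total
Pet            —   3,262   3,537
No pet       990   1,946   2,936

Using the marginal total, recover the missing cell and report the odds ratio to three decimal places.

The missing cell is in the exposed row: 3537 − 3262 = 275.
So a = 275, b = 3262, c = 990, d = 1946.
OR = (a·d)/(b·c) = (275 × 1946) / (3262 × 990) = 535150 / 3229380 = 0.16571

0.166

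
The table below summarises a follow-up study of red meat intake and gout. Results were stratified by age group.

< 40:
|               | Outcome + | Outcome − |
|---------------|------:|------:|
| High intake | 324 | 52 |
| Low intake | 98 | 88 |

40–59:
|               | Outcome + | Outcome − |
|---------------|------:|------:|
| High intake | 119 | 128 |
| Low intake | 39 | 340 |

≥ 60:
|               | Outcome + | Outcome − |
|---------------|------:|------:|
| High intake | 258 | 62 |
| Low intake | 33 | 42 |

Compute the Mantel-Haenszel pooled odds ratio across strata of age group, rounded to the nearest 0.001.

OR_MH = Σ(aᵢdᵢ/nᵢ) / Σ(bᵢcᵢ/nᵢ), where nᵢ is the stratum total.
Stratum 1 (< 40): n = 562; a·d/n = 324·88/562 = 50.7331; b·c/n = 52·98/562 = 9.0676
Stratum 2 (40–59): n = 626; a·d/n = 119·340/626 = 64.6326; b·c/n = 128·39/626 = 7.9744
Stratum 3 (≥ 60): n = 395; a·d/n = 258·42/395 = 27.4329; b·c/n = 62·33/395 = 5.1797
OR_MH = (50.7331 + 64.6326 + 27.4329) / (9.0676 + 7.9744 + 5.1797) = 142.7986 / 22.2218 = 6.42606

6.426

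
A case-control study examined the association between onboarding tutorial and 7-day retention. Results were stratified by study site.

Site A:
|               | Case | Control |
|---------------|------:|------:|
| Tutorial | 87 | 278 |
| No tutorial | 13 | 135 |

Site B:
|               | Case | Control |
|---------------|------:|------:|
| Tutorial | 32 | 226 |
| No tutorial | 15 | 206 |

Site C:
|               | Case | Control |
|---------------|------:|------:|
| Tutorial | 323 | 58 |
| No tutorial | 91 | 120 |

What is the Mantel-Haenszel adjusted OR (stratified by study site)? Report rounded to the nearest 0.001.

OR_MH = Σ(aᵢdᵢ/nᵢ) / Σ(bᵢcᵢ/nᵢ), where nᵢ is the stratum total.
Stratum 1 (Site A): n = 513; a·d/n = 87·135/513 = 22.8947; b·c/n = 278·13/513 = 7.0448
Stratum 2 (Site B): n = 479; a·d/n = 32·206/479 = 13.7620; b·c/n = 226·15/479 = 7.0772
Stratum 3 (Site C): n = 592; a·d/n = 323·120/592 = 65.4730; b·c/n = 58·91/592 = 8.9155
OR_MH = (22.8947 + 13.7620 + 65.4730) / (7.0448 + 7.0772 + 8.9155) = 102.1297 / 23.0376 = 4.43317

4.433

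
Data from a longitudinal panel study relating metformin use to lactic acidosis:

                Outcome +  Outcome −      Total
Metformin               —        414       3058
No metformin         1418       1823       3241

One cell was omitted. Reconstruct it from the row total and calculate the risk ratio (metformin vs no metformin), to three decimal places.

1.976

The missing cell is in the exposed row: 3058 − 414 = 2644.
So a = 2644, b = 414, c = 1418, d = 1823.
RR = [a/(a+b)] / [c/(c+d)] = (2644/3058) / (1418/3241) = 0.86462/0.43752 = 1.97618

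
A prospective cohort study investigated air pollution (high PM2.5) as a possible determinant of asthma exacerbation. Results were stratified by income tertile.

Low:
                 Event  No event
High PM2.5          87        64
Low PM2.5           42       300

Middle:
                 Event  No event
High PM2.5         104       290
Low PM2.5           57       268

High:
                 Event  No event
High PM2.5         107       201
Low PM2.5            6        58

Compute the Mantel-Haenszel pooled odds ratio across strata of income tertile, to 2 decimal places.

OR_MH = Σ(aᵢdᵢ/nᵢ) / Σ(bᵢcᵢ/nᵢ), where nᵢ is the stratum total.
Stratum 1 (Low): n = 493; a·d/n = 87·300/493 = 52.9412; b·c/n = 64·42/493 = 5.4523
Stratum 2 (Middle): n = 719; a·d/n = 104·268/719 = 38.7650; b·c/n = 290·57/719 = 22.9903
Stratum 3 (High): n = 372; a·d/n = 107·58/372 = 16.6828; b·c/n = 201·6/372 = 3.2419
OR_MH = (52.9412 + 38.7650 + 16.6828) / (5.4523 + 22.9903 + 3.2419) = 108.3889 / 31.6845 = 3.42088

3.42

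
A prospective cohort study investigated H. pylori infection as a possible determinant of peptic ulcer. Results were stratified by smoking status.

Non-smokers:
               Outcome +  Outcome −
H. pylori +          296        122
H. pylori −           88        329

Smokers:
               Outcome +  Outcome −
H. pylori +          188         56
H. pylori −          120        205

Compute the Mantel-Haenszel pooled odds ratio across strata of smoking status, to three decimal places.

OR_MH = Σ(aᵢdᵢ/nᵢ) / Σ(bᵢcᵢ/nᵢ), where nᵢ is the stratum total.
Stratum 1 (Non-smokers): n = 835; a·d/n = 296·329/835 = 116.6275; b·c/n = 122·88/835 = 12.8575
Stratum 2 (Smokers): n = 569; a·d/n = 188·205/569 = 67.7329; b·c/n = 56·120/569 = 11.8102
OR_MH = (116.6275 + 67.7329) / (12.8575 + 11.8102) = 184.3604 / 24.6677 = 7.47376

7.474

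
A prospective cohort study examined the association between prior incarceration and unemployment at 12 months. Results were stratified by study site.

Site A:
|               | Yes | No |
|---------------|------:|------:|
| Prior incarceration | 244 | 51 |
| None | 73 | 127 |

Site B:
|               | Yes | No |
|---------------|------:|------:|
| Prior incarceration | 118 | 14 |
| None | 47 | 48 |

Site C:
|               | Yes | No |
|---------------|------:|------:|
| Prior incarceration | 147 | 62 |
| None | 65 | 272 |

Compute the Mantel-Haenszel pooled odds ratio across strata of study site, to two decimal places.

9.03

OR_MH = Σ(aᵢdᵢ/nᵢ) / Σ(bᵢcᵢ/nᵢ), where nᵢ is the stratum total.
Stratum 1 (Site A): n = 495; a·d/n = 244·127/495 = 62.6020; b·c/n = 51·73/495 = 7.5212
Stratum 2 (Site B): n = 227; a·d/n = 118·48/227 = 24.9515; b·c/n = 14·47/227 = 2.8987
Stratum 3 (Site C): n = 546; a·d/n = 147·272/546 = 73.2308; b·c/n = 62·65/546 = 7.3810
OR_MH = (62.6020 + 24.9515 + 73.2308) / (7.5212 + 2.8987 + 7.3810) = 160.7843 / 17.8008 = 9.03240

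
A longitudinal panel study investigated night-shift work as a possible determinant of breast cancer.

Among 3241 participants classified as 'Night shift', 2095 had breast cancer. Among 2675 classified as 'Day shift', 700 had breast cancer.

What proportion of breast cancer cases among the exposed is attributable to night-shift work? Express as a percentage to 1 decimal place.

From the description: a = 2095, b = 1146, c = 700, d = 1975.
Risk in exposed = 2095/3241 = 0.64641; risk in unexposed = 700/2675 = 0.26168.
RR = 0.64641/0.26168 = 2.47019
AR% = (RR − 1)/RR × 100 = (2.47019 − 1)/2.47019 × 100 = 59.5173%

59.5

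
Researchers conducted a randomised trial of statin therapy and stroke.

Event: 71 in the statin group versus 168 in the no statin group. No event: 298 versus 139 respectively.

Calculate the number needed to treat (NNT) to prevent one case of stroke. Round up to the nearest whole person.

3

Risk in treated group = 71/369 = 0.19241; risk in control = 168/307 = 0.54723.
Absolute risk reduction = 0.54723 − 0.19241 = 0.35482
NNT = 1 / ARR = 1 / 0.35482 = 2.818 → round up → 3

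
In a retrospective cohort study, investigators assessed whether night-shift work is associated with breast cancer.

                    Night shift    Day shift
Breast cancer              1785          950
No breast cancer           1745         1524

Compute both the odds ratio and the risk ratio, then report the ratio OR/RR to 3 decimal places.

1.246

Reading the table with exposure as columns: a = 1785 (Night shift, case), b = 1745 (Night shift, non-case), c = 950 (Day shift, case), d = 1524.
OR = (1785·1524)/(1745·950) = 2720340/1657750 = 1.64098
Risk in exposed = 1785/3530 = 0.50567; risk in unexposed = 950/2474 = 0.38399; RR = 1.31686
OR/RR = 1.64098 / 1.31686 = 1.24613
The outcome is not rare, so the OR lies further from 1 than the RR.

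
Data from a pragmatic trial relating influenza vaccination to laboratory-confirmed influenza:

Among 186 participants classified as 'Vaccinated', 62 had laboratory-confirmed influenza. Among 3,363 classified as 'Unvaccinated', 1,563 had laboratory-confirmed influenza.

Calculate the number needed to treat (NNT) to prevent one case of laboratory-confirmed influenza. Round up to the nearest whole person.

8

Risk in treated group = 62/186 = 0.33333; risk in control = 1563/3363 = 0.46476.
Absolute risk reduction = 0.46476 − 0.33333 = 0.13143
NNT = 1 / ARR = 1 / 0.13143 = 7.609 → round up → 8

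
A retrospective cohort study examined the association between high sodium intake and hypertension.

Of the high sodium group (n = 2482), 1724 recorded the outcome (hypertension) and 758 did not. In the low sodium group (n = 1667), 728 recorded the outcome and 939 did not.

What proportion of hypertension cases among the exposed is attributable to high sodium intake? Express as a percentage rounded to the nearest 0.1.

37.1

From the description: a = 1724, b = 758, c = 728, d = 939.
Risk in exposed = 1724/2482 = 0.69460; risk in unexposed = 728/1667 = 0.43671.
RR = 0.69460/0.43671 = 1.59052
AR% = (RR − 1)/RR × 100 = (1.59052 − 1)/1.59052 × 100 = 37.1276%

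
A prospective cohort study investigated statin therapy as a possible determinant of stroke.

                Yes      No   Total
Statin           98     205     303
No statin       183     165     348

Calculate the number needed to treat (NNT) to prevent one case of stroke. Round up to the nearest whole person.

5

Risk in treated group = 98/303 = 0.32343; risk in control = 183/348 = 0.52586.
Absolute risk reduction = 0.52586 − 0.32343 = 0.20243
NNT = 1 / ARR = 1 / 0.20243 = 4.940 → round up → 5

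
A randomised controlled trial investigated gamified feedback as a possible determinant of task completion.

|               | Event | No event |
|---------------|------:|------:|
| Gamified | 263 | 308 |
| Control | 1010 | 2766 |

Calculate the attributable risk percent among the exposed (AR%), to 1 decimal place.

41.9

Cells: a = 263, b = 308, c = 1010, d = 2766.
Risk in exposed = 263/571 = 0.46060; risk in unexposed = 1010/3776 = 0.26748.
RR = 0.46060/0.26748 = 1.72199
AR% = (RR − 1)/RR × 100 = (1.72199 − 1)/1.72199 × 100 = 41.9276%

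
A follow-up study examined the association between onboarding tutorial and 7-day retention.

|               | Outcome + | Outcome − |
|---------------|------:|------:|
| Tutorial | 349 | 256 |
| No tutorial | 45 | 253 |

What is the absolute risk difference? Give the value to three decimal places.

Cells: a = 349, b = 256, c = 45, d = 253.
Risk in exposed = 349/605 = 0.576860; risk in unexposed = 45/298 = 0.151007.
Risk difference = 0.576860 − 0.151007 = 0.425853

0.426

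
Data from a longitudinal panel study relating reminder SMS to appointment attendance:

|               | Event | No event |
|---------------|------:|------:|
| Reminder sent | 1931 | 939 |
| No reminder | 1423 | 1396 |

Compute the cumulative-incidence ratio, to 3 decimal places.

Cells: a = 1931, b = 939, c = 1423, d = 1396.
Risk in exposed = 1931/2870 = 0.67282; risk in unexposed = 1423/2819 = 0.50479.
RR = 0.67282 / 0.50479 = 1.33288
The risk among the exposed is 1.33 times that among the unexposed.

1.333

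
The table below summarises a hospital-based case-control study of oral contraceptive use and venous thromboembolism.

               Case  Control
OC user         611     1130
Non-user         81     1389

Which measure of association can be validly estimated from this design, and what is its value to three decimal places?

9.272

Cells: a = 611, b = 1130, c = 81, d = 1389.
This is a hospital-based case-control study: participants were sampled on outcome status, so risks in the source population cannot be estimated directly — relative risk is not valid here. The odds ratio is the appropriate measure.
OR = (a·d)/(b·c) = (611 × 1389) / (1130 × 81) = 848679 / 91530 = 9.27214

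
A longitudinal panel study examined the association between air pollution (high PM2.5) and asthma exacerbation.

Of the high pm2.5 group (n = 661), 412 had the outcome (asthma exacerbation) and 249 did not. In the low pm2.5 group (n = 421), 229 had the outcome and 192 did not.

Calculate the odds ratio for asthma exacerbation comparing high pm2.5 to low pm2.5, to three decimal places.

1.387

From the description: a = 412, b = 249, c = 229, d = 192.
OR = (a·d)/(b·c) = (412 × 192) / (249 × 229) = 79104 / 57021 = 1.38728
The odds of asthma exacerbation are about 1.39 times as high in the high pm2.5 group.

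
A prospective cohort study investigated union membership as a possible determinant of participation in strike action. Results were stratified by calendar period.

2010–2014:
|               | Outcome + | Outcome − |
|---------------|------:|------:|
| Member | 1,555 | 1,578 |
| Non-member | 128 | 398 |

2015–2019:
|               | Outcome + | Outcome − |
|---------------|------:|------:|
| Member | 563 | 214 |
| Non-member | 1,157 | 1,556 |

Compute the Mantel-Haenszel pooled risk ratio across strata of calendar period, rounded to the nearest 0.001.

RR_MH = Σ(aᵢ·n₀ᵢ/nᵢ) / Σ(cᵢ·n₁ᵢ/nᵢ), with n₁ᵢ = aᵢ+bᵢ (exposed), n₀ᵢ = cᵢ+dᵢ (unexposed), nᵢ = n₁ᵢ+n₀ᵢ.
Stratum 1 (2010–2014): n₁ = 3133, n₀ = 526, n = 3659; a·n₀/n = 1555·526/3659 = 223.5392; c·n₁/n = 128·3133/3659 = 109.5993
Stratum 2 (2015–2019): n₁ = 777, n₀ = 2713, n = 3490; a·n₀/n = 563·2713/3490 = 437.6559; c·n₁/n = 1157·777/3490 = 257.5900
RR_MH = (223.5392 + 437.6559) / (109.5993 + 257.5900) = 661.1951 / 367.1893 = 1.80069

1.801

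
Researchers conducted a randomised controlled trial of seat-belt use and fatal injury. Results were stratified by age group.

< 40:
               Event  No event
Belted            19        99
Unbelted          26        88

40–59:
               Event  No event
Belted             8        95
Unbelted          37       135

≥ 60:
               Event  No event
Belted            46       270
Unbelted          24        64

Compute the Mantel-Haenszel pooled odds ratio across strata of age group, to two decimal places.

0.46

OR_MH = Σ(aᵢdᵢ/nᵢ) / Σ(bᵢcᵢ/nᵢ), where nᵢ is the stratum total.
Stratum 1 (< 40): n = 232; a·d/n = 19·88/232 = 7.2069; b·c/n = 99·26/232 = 11.0948
Stratum 2 (40–59): n = 275; a·d/n = 8·135/275 = 3.9273; b·c/n = 95·37/275 = 12.7818
Stratum 3 (≥ 60): n = 404; a·d/n = 46·64/404 = 7.2871; b·c/n = 270·24/404 = 16.0396
OR_MH = (7.2069 + 3.9273 + 7.2871) / (11.0948 + 12.7818 + 16.0396) = 18.4213 / 39.9162 = 0.46150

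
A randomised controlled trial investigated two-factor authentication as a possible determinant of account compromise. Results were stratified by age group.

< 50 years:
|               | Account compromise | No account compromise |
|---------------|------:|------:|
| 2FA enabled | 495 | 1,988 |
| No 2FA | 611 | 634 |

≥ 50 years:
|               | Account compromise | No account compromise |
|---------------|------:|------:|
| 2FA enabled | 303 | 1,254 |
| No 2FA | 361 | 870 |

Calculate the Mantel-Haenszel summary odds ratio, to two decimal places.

OR_MH = Σ(aᵢdᵢ/nᵢ) / Σ(bᵢcᵢ/nᵢ), where nᵢ is the stratum total.
Stratum 1 (< 50 years): n = 3728; a·d/n = 495·634/3728 = 84.1819; b·c/n = 1988·611/3728 = 325.8230
Stratum 2 (≥ 50 years): n = 2788; a·d/n = 303·870/2788 = 94.5516; b·c/n = 1254·361/2788 = 162.3723
OR_MH = (84.1819 + 94.5516) / (325.8230 + 162.3723) = 178.7335 / 488.1953 = 0.36611

0.37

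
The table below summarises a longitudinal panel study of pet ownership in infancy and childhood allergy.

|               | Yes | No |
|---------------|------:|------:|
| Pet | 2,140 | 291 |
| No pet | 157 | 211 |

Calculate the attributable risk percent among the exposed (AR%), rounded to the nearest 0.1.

Cells: a = 2140, b = 291, c = 157, d = 211.
Risk in exposed = 2140/2431 = 0.88030; risk in unexposed = 157/368 = 0.42663.
RR = 0.88030/0.42663 = 2.06337
AR% = (RR − 1)/RR × 100 = (2.06337 − 1)/2.06337 × 100 = 51.5356%

51.5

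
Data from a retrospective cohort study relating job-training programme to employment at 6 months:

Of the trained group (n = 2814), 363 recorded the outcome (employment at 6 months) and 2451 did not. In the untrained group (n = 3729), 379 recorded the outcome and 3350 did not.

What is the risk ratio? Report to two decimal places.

1.27

From the description: a = 363, b = 2451, c = 379, d = 3350.
Risk in exposed = 363/2814 = 0.12900; risk in unexposed = 379/3729 = 0.10164.
RR = 0.12900 / 0.10164 = 1.26922
The risk among the exposed is 1.27 times that among the unexposed.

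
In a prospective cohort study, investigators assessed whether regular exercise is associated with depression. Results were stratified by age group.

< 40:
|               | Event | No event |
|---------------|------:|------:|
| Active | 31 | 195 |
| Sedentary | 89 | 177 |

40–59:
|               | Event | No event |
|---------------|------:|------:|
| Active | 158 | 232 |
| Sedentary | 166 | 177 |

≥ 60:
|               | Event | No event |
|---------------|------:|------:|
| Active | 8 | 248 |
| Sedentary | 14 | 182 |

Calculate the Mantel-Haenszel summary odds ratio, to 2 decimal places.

0.55

OR_MH = Σ(aᵢdᵢ/nᵢ) / Σ(bᵢcᵢ/nᵢ), where nᵢ is the stratum total.
Stratum 1 (< 40): n = 492; a·d/n = 31·177/492 = 11.1524; b·c/n = 195·89/492 = 35.2744
Stratum 2 (40–59): n = 733; a·d/n = 158·177/733 = 38.1528; b·c/n = 232·166/733 = 52.5402
Stratum 3 (≥ 60): n = 452; a·d/n = 8·182/452 = 3.2212; b·c/n = 248·14/452 = 7.6814
OR_MH = (11.1524 + 38.1528 + 3.2212) / (35.2744 + 52.5402 + 7.6814) = 52.5265 / 95.4961 = 0.55004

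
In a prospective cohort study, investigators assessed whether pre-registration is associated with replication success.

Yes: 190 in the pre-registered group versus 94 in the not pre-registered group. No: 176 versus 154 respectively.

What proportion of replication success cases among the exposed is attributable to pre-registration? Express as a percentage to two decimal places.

From the description: a = 190, b = 176, c = 94, d = 154.
Risk in exposed = 190/366 = 0.51913; risk in unexposed = 94/248 = 0.37903.
RR = 0.51913/0.37903 = 1.36961
AR% = (RR − 1)/RR × 100 = (1.36961 − 1)/1.36961 × 100 = 26.9864%

26.99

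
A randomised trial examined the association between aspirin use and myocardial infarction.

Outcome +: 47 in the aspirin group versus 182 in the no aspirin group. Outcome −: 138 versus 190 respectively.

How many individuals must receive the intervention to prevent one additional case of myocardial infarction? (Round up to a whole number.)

5

Risk in treated group = 47/185 = 0.25405; risk in control = 182/372 = 0.48925.
Absolute risk reduction = 0.48925 − 0.25405 = 0.23519
NNT = 1 / ARR = 1 / 0.23519 = 4.252 → round up → 5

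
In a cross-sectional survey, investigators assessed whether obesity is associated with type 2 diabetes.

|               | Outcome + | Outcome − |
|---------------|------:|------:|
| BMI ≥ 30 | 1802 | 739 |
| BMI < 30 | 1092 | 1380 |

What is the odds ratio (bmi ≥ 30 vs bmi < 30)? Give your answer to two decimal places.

3.08

Cells: a = 1802, b = 739, c = 1092, d = 1380.
OR = (a·d)/(b·c) = (1802 × 1380) / (739 × 1092) = 2486760 / 806988 = 3.08153
The odds of type 2 diabetes are about 3.08 times as high in the bmi ≥ 30 group.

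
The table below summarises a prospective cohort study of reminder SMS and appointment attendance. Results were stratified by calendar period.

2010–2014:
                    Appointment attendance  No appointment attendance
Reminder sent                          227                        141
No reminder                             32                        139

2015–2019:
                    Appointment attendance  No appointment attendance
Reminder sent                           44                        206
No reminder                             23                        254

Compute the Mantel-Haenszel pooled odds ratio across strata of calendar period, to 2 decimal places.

4.59

OR_MH = Σ(aᵢdᵢ/nᵢ) / Σ(bᵢcᵢ/nᵢ), where nᵢ is the stratum total.
Stratum 1 (2010–2014): n = 539; a·d/n = 227·139/539 = 58.5399; b·c/n = 141·32/539 = 8.3711
Stratum 2 (2015–2019): n = 527; a·d/n = 44·254/527 = 21.2068; b·c/n = 206·23/527 = 8.9905
OR_MH = (58.5399 + 21.2068) / (8.3711 + 8.9905) = 79.7467 / 17.3616 = 4.59329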